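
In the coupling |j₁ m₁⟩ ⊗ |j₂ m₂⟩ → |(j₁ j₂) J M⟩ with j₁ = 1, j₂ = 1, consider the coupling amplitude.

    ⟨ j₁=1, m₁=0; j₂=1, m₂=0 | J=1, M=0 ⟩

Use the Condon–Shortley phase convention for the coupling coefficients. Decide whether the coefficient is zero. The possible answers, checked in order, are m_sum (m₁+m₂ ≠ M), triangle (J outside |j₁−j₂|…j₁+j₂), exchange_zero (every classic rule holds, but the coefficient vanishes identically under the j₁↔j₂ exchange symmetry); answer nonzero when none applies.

exchange_zero

m-sum: m₁+m₂ = 0+0 = 0, M = 0  ✓
triangle: |j₁−j₂| = 0 ≤ J = 1 ≤ j₁+j₂ = 2  ✓
exchange: j₁=j₂ and m₁=m₂, and (−1)^(j₁+j₂−J) = (−1)^1 = −1 forces ⟨j₁m₁;j₂m₂|JM⟩ = −⟨j₂m₂;j₁m₁|JM⟩ = −⟨j₁m₁;j₂m₂|JM⟩ ⇒ the coefficient vanishes identically
Racah sum check: Σ_k collapses to 0 ⇒ CG = 0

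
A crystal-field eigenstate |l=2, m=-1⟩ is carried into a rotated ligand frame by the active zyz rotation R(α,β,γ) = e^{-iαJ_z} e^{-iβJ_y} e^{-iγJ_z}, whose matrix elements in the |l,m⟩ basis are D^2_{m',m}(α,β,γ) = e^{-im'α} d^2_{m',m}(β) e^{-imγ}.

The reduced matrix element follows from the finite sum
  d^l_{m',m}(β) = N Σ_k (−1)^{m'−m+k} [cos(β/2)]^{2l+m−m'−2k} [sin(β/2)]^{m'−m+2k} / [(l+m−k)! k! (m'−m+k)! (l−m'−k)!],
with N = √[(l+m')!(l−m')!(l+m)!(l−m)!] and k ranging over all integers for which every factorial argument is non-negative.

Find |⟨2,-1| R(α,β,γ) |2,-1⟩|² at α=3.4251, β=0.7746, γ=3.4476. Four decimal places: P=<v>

P=0.1355

Split into d^2_{-1,-1}(β=0.7746) × two z-phases.
c=cos(0.774600/2)=0.925932, s=sin(0.774600/2)=0.377690; N=√[1·6·1·6]=6.000000
Admissible k: 0..1 (factorial args all ≥0)
  k=0: (−1)^0·6.0000/(6)·0.9259^4·0.3777^0 = +0.735050
  k=1: (−1)^1·6.0000/(2)·0.9259^2·0.3777^2 = -0.366902
d^2_{-1,-1}(0.7746) = +0.735050 -0.366902 = +0.368148
|D^2_{-1,-1}|² = |d^2_{-1,-1}(β)|² = (+0.368148)² = 0.135533 (the z-rotation phases have unit modulus)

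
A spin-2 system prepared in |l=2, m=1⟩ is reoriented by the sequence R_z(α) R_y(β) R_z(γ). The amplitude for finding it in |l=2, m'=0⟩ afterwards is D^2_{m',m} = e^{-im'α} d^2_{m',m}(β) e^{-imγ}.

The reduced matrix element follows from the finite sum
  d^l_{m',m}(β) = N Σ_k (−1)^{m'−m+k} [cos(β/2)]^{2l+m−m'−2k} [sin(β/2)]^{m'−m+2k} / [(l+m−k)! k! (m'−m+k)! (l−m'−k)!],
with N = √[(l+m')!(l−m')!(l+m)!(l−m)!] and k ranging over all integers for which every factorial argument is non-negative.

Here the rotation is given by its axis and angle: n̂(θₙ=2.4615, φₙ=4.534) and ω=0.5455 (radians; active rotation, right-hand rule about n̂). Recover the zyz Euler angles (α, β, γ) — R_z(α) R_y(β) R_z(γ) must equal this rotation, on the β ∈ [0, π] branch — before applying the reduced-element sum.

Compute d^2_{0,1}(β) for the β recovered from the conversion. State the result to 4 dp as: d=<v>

Axis–angle → zyz. n̂ = (sinθₙcosφₙ, sinθₙsinφₙ, cosθₙ) = (-0.111589, -0.618886, -0.777514), ω = 0.5455.
R = I cosω + sinω [n̂]ₓ + (1−cosω) n̂n̂ᵀ gives
  R = [+0.856675, +0.413433, -0.308514; -0.393387, +0.910456, +0.127734; +0.333698, +0.011939, +0.942604]
β = atan2(√(R₁₃²+R₂₃²), R₃₃) = 0.340450; α = atan2(R₂₃, R₁₃) mod 2π = 2.749051; γ = atan2(R₃₂, −R₃₁) mod 2π = 3.105829
d^2_{0,1}(β=0.3405) via the finite sum:
With c≡cos(β/2)=0.985547 and s≡sin(β/2)=0.169404, N=[2·2·6·1]^{1/2}=4.898979
k: max(0,(1)−(0))=1 … min(2+(1),2−(0))=2
  k=1: (−1)^0·4.8990/(2)·0.9855^3·0.1694^1 = +0.397220
  k=2: (−1)^1·4.8990/(2)·0.9855^1·0.1694^3 = -0.011736
d^2_{0,1}(0.3405) = +0.397220 -0.011736 = +0.385484

d=0.3855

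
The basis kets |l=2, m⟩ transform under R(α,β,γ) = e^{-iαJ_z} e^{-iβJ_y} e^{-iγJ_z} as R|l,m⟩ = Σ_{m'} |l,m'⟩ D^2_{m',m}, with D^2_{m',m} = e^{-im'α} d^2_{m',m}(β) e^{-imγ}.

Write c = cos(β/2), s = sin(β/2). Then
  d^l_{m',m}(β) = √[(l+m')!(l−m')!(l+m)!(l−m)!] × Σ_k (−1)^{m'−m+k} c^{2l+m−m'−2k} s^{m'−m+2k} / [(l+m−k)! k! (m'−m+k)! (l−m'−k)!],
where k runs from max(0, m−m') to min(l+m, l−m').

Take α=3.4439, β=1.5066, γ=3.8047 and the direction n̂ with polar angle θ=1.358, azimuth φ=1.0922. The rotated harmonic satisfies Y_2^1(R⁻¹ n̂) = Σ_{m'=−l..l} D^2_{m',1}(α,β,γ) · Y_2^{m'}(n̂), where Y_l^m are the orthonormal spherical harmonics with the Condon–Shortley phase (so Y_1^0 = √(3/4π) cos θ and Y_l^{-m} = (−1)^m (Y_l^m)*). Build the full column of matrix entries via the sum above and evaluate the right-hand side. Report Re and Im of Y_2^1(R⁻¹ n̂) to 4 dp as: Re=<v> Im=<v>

Need the full column D^2_{m',1} for m'=−2..2 at α=3.4439, β=1.5066, γ=3.8047.
cos(β/2)=0.729435, sin(β/2)=0.684050
d^2_{-2,1}: single k=3 term ⇒ +0.466960;  D = -0.466161+0.027298i
d^2_{-1,1}: k∈[2..3] ⇒ +0.746913 -0.218953 = +0.527961;  D = +0.493968-0.186382i
d^2_{0,1}: k∈[1..2] ⇒ +0.650315 -0.571907 = +0.078408;  D = -0.061792+0.048266i
d^2_{1,1}: k∈[0..1] ⇒ +0.283105 -0.746913 = -0.463808;  D = -0.263942+0.381383i
d^2_{2,1}: single k=0 term ⇒ -0.530980;  D = +0.158474-0.506780i
Y_2^{m'}(θ=1.358,φ=1.0922) and Σ D·Y over m':
  (-0.4662+0.0273i)·(-0.2125-0.3017i)  (+0.4940-0.1864i)·(+0.0734-0.1416i)  (-0.0618+0.0483i)·(-0.2732+0.0000i)  (-0.2639+0.3814i)·(-0.0734-0.1416i)  (+0.1585-0.5068i)·(-0.2125+0.3017i)
Y_2^1(R⁻¹ n̂) = +0.326678+0.202911i

Re=0.3267 Im=0.2029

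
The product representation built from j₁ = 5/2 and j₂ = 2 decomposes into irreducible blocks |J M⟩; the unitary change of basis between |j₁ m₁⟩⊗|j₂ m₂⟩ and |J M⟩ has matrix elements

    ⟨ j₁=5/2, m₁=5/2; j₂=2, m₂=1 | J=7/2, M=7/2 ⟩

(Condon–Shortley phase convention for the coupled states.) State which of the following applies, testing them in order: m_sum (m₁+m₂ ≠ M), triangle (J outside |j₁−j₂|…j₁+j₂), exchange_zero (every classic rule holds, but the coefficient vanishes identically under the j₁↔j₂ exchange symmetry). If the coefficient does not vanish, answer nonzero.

m-sum: m₁+m₂ = 5/2+1 = 7/2, M = 7/2  ✓
triangle: |j₁−j₂| = 1/2 ≤ J = 7/2 ≤ j₁+j₂ = 9/2  ✓
exchange: j₁≠j₂ or m₁≠m₂ — the exchange symmetry imposes no constraint here
value check: CG = +√(5/9) = +0.745356 ≠ 0

nonzero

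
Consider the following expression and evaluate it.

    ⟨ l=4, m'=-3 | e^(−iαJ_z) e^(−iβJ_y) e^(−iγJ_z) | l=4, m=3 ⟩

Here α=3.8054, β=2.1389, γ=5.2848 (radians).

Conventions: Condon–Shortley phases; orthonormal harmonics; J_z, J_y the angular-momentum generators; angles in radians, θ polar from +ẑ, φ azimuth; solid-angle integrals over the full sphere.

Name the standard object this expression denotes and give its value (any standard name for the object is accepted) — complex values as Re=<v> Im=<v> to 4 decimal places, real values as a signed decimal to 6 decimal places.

Wigner D-matrix element, Re=-0.1044 Im=0.3712

This is a Wigner D-matrix element — the rotation-matrix element ⟨l m'| R(α,β,γ) |l m⟩ in the angular-momentum basis.
First d^4_{-3,3}(β=2.1389), then the phase factors e^{-i(-3)α} and e^{-i(3)γ}:
c=cos(2.138900/2)=0.480607, s=sin(2.138900/2)=0.876936; N=√[1·5040·5040·1]=5040.000000
k∈{6,7} keeps every argument non-negative
  k=6: (−1)^0·5040.0000/(720)·0.4806^2·0.8769^6 = +0.735336
  k=7: (−1)^1·5040.0000/(5040)·0.4806^0·0.8769^8 = -0.349739
d^4_{-3,3}(2.1389) = +0.735336 -0.349739 = +0.385597
Phases: e^{-i·(-3)·3.8054}=+0.408332-0.912834i, e^{-i·(3)·5.2848}=-0.989297+0.145914i ⇒ D=-0.104407+0.371193i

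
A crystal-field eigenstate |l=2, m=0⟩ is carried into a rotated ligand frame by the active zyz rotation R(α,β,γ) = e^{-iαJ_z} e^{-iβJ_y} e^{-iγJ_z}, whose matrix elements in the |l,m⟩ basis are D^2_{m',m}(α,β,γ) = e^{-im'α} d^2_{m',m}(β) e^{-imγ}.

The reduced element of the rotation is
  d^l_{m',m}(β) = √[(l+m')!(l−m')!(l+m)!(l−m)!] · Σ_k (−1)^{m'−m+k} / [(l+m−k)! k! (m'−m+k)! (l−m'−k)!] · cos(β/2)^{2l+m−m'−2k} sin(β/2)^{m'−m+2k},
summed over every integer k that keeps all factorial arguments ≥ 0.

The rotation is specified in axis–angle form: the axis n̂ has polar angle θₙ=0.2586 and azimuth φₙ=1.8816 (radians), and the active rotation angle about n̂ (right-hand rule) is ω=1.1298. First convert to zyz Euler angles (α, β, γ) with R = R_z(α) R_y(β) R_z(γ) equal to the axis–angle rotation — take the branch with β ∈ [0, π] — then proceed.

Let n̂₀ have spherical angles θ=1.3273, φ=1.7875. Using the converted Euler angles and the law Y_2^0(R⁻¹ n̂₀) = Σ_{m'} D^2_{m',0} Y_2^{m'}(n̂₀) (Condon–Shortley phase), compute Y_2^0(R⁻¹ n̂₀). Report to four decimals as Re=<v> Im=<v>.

Re=-0.1714 Im=0.0000

Axis–angle → zyz. n̂ = (sinθₙcosφₙ, sinθₙsinφₙ, cosθₙ) = (-0.078208, +0.243475, +0.966749), ω = 1.1298.
R = I cosω + sinω [n̂]ₓ + (1−cosω) n̂n̂ᵀ gives
  R = [+0.430346, -0.885171, +0.176846; +0.863343, +0.460818, +0.205635; -0.263516, +0.064185, +0.962517]
β = atan2(√(R₁₃²+R₂₃²), R₃₃) = 0.274660; α = atan2(R₂₃, R₁₃) mod 2π = 0.860525; γ = atan2(R₃₂, −R₃₁) mod 2π = 0.238918
Need the full column D^2_{m',0} for m'=−2..2 at α=0.8605, β=0.2747, γ=0.2389.
cos(β/2)=0.990585, sin(β/2)=0.136899
d^2_{-2,0}: single k=2 term ⇒ +0.045046;  D = -0.006743+0.044539i
d^2_{-1,0}: k∈[1..2] ⇒ +0.325950 -0.006225 = +0.319724;  D = +0.208473+0.242410i
d^2_{0,0}: k∈[0..2] ⇒ +0.962869 -0.073560 +0.000351 = +0.889660;  D = +0.889660+0.000000i
d^2_{1,0}: k∈[0..1] ⇒ -0.325950 +0.006225 = -0.319724;  D = -0.208473+0.242410i
d^2_{2,0}: single k=0 term ⇒ +0.045046;  D = -0.006743-0.044539i
Y_2^{m'}(θ=1.3273,φ=1.7875) and Σ D·Y over m':
  (-0.0067+0.0445i)·(-0.3302+0.1528i)  (+0.2085+0.2424i)·(-0.0389-0.1765i)  (+0.8897+0.0000i)·(-0.2604+0.0000i)  (-0.2085+0.2424i)·(+0.0389-0.1765i)  (-0.0067-0.0445i)·(-0.3302-0.1528i)
Y_2^0(R⁻¹ n̂) = -0.171435+0.000000i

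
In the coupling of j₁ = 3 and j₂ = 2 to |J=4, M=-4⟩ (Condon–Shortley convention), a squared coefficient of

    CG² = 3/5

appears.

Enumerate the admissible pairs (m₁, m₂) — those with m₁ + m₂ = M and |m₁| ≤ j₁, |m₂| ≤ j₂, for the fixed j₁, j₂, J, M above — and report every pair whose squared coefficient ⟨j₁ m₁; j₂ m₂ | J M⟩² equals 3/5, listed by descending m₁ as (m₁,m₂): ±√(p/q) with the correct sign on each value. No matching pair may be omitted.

(-3,-1): −√(3/5)

Admissible pairs with m₁+m₂ = M = -4: (-3,-1), (-2,-2)
  (m₁,m₂)=(-2,-2): CG² = 2/5, CG = +√(2/5)
  (m₁,m₂)=(-3,-1): CG² = 3/5, CG = −√(3/5)   ← matches the target
Pairs with CG² = 3/5: (-3,-1): −√(3/5)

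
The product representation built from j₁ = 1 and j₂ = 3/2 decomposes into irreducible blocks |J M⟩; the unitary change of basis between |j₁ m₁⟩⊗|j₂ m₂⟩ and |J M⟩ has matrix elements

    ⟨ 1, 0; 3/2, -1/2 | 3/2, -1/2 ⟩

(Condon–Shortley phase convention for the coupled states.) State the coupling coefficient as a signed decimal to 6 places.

+√(1/15) = +0.258199

j₁+j₂−J=1  J+j₁−j₂=1  J−j₁+j₂=2  j₁+j₂+J+1=5
(j₁±m₁, j₂±m₂, J±M) = (1,1,1,2,1,2)
P² = 4/15
sum k=0..1:
  [0] +1/1 = 1
  [1] −1/2 = -1/2
S = 1/2
C² = P²·S² = 1/15 ; C = +0.258199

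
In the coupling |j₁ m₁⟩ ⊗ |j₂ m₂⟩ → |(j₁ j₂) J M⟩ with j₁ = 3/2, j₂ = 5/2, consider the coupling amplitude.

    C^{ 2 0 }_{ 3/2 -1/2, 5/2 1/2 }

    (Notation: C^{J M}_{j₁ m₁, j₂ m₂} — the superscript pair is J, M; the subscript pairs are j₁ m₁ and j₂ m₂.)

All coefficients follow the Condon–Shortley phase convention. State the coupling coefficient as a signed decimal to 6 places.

−√(1/14) ≈ -0.267261

triangle: 2!·1!·3!/7! = 12/5040
(j±m)!: 1!·2!·3!·2!·2!·2! = 96
prefactor² = (2J+1)·Δ·N² = 8/7
  k=1: −1/(1!·1!·1!·2!·0!·1!) = -1/2
  k=2: +1/(2!·0!·0!·1!·1!·2!) = 1/4
Σ = -1/4  ⇒  CG² = 8/7·(-1/4)² = 1/14
CG = −√(1/14) = -0.267261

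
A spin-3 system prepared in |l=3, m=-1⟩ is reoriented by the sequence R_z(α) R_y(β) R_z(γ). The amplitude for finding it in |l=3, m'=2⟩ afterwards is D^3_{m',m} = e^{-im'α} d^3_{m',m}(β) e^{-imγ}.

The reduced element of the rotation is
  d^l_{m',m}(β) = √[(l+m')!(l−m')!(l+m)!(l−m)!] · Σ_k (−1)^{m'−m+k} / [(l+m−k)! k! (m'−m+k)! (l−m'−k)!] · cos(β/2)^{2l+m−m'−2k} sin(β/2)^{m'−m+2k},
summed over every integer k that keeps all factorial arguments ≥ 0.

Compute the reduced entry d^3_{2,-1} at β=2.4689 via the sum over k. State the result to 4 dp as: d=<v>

d=0.5910

d^3_{2,-1}(β=2.4689) via the finite sum:
With c≡cos(β/2)=0.330040 and s≡sin(β/2)=0.943967, N=[120·1·2·24]^{1/2}=75.894664
Admissible k: 0..1 (factorial args all ≥0)
  k=0: (−1)^3·75.8947/(12)·0.3300^3·0.9440^3 = -0.191250
  k=1: (−1)^4·75.8947/(24)·0.3300^1·0.9440^5 = +0.782259
d^3_{2,-1}(2.4689) = -0.191250 +0.782259 = +0.591009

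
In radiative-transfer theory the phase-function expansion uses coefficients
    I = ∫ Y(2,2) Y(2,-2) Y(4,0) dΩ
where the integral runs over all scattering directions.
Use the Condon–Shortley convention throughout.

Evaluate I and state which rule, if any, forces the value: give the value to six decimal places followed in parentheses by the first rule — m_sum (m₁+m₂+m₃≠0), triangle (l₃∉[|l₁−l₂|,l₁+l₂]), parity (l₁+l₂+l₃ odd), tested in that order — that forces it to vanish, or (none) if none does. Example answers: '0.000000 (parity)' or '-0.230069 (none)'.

Checks pass: Σm=0; 8 even; l₃=4∈[0,4].
(2·2+1)(2·2+1)(2·4+1) = 225
Δ: 0! 4! 4! / 9! → 1/630
sum: t=0:+1/16 = 1/16
3j²(2 2 4; 0 0 0) = Δ·Π!·Σ² = 2/35  (sign +1)
sum: t=0:+1/576 = 1/576
3j²(2 2 4; 2 -2 0) = Δ·Π!·Σ² = 1/630  (sign +1)
combine: 4πI² = 225·2/35·1/630 = 1/49
take √, sign +1: I = 0.04029926
No selection rule forces the value: the integral is nonzero (none).

0.040299 (none)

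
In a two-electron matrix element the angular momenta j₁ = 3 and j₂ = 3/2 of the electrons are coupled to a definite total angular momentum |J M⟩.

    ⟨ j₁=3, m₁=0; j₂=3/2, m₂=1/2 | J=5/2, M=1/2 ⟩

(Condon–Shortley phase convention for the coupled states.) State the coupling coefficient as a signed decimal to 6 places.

triangle: 2!*4!*1!/8! = 48/40320
(j±m)!: 3!*3!*2!*1!*3!*2! = 864
prefactor² = (2J+1)*Δ*N² = 216/35
  k=1: −1/(1!*1!*2!*1!*2!*0!) = -1/4
  k=2: +1/(2!*0!*1!*0!*3!*1!) = 1/12
Σ = -1/6  ⇒  CG² = 216/35*(-1/6)² = 6/35
CG = −√(6/35) = -0.414039

-0.414039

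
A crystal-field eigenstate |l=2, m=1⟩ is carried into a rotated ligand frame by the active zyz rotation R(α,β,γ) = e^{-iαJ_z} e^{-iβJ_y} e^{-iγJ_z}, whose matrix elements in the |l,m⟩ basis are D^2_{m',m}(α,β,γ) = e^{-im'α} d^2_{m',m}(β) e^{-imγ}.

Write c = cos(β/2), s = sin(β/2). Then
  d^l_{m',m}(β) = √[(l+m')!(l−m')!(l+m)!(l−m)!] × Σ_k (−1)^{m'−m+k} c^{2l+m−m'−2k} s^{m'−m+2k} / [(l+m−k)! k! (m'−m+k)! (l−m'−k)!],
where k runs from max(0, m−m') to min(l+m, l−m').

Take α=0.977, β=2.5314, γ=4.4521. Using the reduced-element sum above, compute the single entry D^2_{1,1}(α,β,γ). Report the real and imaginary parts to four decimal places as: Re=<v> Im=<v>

Re=-0.1564 Im=-0.1795

First d^2_{1,1}(β=2.5314), then the phase factors e^{-i(1)α} and e^{-i(1)γ}:
c=cos(2.531400/2)=0.300385, s=sin(2.531400/2)=0.953818; N=√[6·1·6·1]=6.000000
k∈{0,1} keeps every argument non-negative
  k=0: (−1)^0·6.0000/(6)·0.3004^4·0.9538^0 = +0.008142
  k=1: (−1)^1·6.0000/(2)·0.3004^2·0.9538^2 = -0.246269
d^2_{1,1}(2.5314) = +0.008142 -0.246269 = -0.238127
D = (+0.559512-0.828823i)·(-0.238127)·(-0.257360+0.966316i) = -0.156428-0.179541i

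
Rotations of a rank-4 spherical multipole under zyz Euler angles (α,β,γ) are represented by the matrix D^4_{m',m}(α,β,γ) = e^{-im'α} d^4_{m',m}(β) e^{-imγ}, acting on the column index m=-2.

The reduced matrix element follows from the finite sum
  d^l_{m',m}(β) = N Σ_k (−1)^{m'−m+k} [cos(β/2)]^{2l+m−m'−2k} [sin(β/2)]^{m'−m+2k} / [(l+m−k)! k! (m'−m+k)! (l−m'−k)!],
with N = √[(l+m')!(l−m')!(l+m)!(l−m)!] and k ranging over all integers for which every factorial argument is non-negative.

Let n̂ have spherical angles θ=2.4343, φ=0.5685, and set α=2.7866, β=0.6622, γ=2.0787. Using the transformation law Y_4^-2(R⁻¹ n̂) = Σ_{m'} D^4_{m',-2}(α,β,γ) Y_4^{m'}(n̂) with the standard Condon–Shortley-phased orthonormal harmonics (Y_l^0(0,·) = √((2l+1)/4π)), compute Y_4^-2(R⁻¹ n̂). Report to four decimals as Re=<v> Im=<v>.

Need the full column D^4_{m',-2} for m'=−4..4 at α=2.7866, β=0.6622, γ=2.0787.
cos(β/2)=0.945685, sin(β/2)=0.325083
d^4_{-4,-2}: single k=2 term ⇒ +0.399990;  D = -0.367763+0.157296i
d^4_{-3,-2}: k∈[1..2] ⇒ +0.822783 -0.291678 = +0.531106;  D = +0.530464-0.026104i
d^4_{-2,-2}: k∈[0..2] ⇒ +0.639695 -0.907091 +0.133985 = -0.133410;  D = +0.127220+0.040167i
d^4_{-1,-2}: k∈[0..2] ⇒ -0.932949 +0.551219 -0.043424 = -0.425153;  D = -0.335655-0.260942i
d^4_{0,-2}: k∈[0..2] ⇒ +0.717119 -0.225973 +0.010013 = +0.501159;  D = -0.264078-0.425938i
d^4_{1,-2}: k∈[0..2] ⇒ -0.367479 +0.065136 -0.001539 = -0.303883;  D = -0.060371-0.297826i
d^4_{2,-2}: k∈[0..2] ⇒ +0.133985 -0.012666 +0.000125 = +0.121444;  D = +0.018748-0.119988i
d^4_{3,-2}: k∈[0..1] ⇒ -0.034467 +0.001358 = -0.033109;  D = +0.016163-0.028896i
d^4_{4,-2}: single k=0 term ⇒ +0.005585;  D = +0.004251-0.003623i
Y_4^{m'}(θ=2.4343,φ=0.5685) and Σ D·Y over m':
  (-0.3678+0.1573i)·(-0.0510-0.0602i)  (+0.5305-0.0261i)·(+0.0351+0.2587i)  (+0.1272+0.0402i)·(+0.1807-0.3902i)  (-0.3357-0.2609i)·(-0.2057+0.1314i)  (-0.2641-0.4259i)·(-0.2803+0.0000i)  (-0.0604-0.2978i)·(+0.2057+0.1314i)  (+0.0187-0.1200i)·(+0.1807+0.3902i)  (+0.0162-0.0289i)·(-0.0351+0.2587i)  (+0.0043-0.0036i)·(-0.0510+0.0602i)
Y_4^-2(R⁻¹ n̂) = +0.353402+0.159029i

Re=0.3534 Im=0.1590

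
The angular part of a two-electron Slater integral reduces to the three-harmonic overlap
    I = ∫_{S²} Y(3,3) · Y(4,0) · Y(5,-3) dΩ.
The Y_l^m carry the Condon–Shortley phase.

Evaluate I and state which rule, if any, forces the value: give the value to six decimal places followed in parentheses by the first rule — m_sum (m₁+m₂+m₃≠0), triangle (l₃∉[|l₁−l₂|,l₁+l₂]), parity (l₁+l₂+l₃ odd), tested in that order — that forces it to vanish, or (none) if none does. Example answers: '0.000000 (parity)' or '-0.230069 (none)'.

0.196280 (none)

Rules hold: Σm=0, L=12 even, 1≤5≤7.
N = 7·9·11 = 693
Δ = 2!·4!·6!/13! = 1/180180
Racah Σ t=0..2: t=0:+1/576 t=1:−1/144 t=2:+1/576 = -1/288
⇒ 3j(3 4 5; 0 0 0)² = 20/1001, sgn +1
Racah Σ t=0..0: t=0:+1/2304 = 1/2304
⇒ 3j(3 4 5; 3 0 -3)² = 5/143, sgn +1
4πI² = N·(3j₀)²·(3jₘ)² = 900/1859
I = +1·√(0.484131/4π) = 0.19628026
No selection rule forces the value: the integral is nonzero (none).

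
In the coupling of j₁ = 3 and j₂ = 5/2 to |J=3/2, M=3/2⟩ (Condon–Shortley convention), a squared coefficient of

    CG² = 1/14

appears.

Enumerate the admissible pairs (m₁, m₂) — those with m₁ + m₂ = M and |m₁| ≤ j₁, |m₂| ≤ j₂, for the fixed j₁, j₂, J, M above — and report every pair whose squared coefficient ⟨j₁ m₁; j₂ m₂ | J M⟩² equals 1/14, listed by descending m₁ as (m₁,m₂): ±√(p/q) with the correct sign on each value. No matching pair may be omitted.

Admissible pairs with m₁+m₂ = M = 3/2: (-1,5/2), (0,3/2), (1,1/2), (2,-1/2), (3,-3/2)
  (m₁,m₂)=(3,-3/2): CG² = 3/14, CG = +√(3/14)
  (m₁,m₂)=(2,-1/2): CG² = 2/7, CG = −√(2/7)
  (m₁,m₂)=(1,1/2): CG² = 9/35, CG = +√(9/35)
  (m₁,m₂)=(0,3/2): CG² = 6/35, CG = −√(6/35)
  (m₁,m₂)=(-1,5/2): CG² = 1/14, CG = +√(1/14)   ← matches the target
Pairs with CG² = 1/14: (-1,5/2): +√(1/14)

(-1,5/2): +√(1/14)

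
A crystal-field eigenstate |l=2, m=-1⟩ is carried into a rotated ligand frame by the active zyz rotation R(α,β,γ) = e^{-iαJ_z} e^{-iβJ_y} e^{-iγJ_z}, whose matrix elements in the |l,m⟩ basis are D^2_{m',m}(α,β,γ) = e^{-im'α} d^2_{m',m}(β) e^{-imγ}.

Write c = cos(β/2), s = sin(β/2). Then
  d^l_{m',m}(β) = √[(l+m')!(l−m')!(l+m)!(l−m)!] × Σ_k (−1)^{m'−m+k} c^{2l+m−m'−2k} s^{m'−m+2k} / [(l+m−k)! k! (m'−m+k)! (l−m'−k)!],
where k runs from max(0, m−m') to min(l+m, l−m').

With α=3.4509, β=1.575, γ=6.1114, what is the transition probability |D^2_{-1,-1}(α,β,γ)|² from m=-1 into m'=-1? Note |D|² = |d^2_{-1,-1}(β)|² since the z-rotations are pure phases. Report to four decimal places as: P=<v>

Split into d^2_{-1,-1}(β=1.5750) × two z-phases.
With c≡cos(β/2)=0.705619 and s≡sin(β/2)=0.708591, N=[1·6·1·6]^{1/2}=6.000000
k∈{0,1} keeps every argument non-negative
  k=0: (−1)^0·6.0000/(6)·0.7056^4·0.7086^0 = +0.247903
  k=1: (−1)^1·6.0000/(2)·0.7056^2·0.7086^2 = -0.749987
d^2_{-1,-1}(1.5750) = +0.247903 -0.749987 = -0.502084
|D^2_{-1,-1}|² = |d^2_{-1,-1}(β)|² = (-0.502084)² = 0.252089 (the z-rotation phases have unit modulus)

P=0.2521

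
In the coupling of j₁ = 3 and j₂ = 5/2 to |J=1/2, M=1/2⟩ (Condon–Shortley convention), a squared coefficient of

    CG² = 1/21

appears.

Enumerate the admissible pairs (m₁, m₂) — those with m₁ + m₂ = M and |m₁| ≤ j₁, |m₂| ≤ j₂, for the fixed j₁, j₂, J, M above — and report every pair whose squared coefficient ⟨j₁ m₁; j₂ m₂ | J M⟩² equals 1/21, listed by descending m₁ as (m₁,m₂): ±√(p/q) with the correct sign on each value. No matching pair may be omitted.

Admissible pairs with m₁+m₂ = M = 1/2: (-2,5/2), (-1,3/2), (0,1/2), (1,-1/2), (2,-3/2), (3,-5/2)
  (m₁,m₂)=(3,-5/2): CG² = 2/7, CG = +√(2/7)
  (m₁,m₂)=(2,-3/2): CG² = 5/21, CG = −√(5/21)
  (m₁,m₂)=(1,-1/2): CG² = 4/21, CG = +√(4/21)
  (m₁,m₂)=(0,1/2): CG² = 1/7, CG = −√(1/7)
  (m₁,m₂)=(-1,3/2): CG² = 2/21, CG = +√(2/21)
  (m₁,m₂)=(-2,5/2): CG² = 1/21, CG = −√(1/21)   ← matches the target
Pairs with CG² = 1/21: (-2,5/2): −√(1/21)

(-2,5/2): −√(1/21)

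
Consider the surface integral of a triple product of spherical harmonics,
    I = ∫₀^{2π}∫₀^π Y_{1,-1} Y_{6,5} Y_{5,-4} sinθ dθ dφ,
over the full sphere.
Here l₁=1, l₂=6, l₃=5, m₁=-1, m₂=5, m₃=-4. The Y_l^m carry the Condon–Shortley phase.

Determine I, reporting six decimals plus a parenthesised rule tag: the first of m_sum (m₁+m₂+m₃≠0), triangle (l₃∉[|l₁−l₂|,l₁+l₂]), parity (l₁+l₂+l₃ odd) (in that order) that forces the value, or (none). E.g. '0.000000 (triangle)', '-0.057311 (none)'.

m-sum 0 ✓  L=12 even ✓  5≤5≤7 ✓
Π(2lᵢ+1) = 3×13×11 = 429
triangle coeff Δ(1,6,5) = 1/858
Σ_t [1,1]: t=1:−1/14400 = -1/14400
(3j)²=6/143 [(1 6 5; 0 0 0)], sign=+1
Σ_t [2,2]: t=2:+1/725760 = 1/725760
(3j)²=5/78 [(1 6 5; -1 5 -4)], sign=-1
⇒ 4πI² = 15/13
I = (-1)√(15/13/(4π)) = -0.30301841
No selection rule forces the value: the integral is nonzero (none).

-0.303018 (none)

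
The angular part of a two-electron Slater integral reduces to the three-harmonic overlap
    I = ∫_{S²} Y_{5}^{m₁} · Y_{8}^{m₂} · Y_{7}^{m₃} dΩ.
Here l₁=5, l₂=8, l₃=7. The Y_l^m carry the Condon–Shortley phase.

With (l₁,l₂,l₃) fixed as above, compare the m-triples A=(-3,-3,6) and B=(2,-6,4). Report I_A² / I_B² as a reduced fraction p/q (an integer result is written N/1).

Shared (l₁,l₂,l₃)=(5,8,7): N and (l;000)² cancel in I_A²/I_B².
A: Δ = 6!·4!·10!/21! = 1/814773960; Racah Σ t=4..5: t=4:+1/418037760 t=5:−1/2612736000 = 1/497664000; ⇒ 3j(5 8 7; -3 -3 6)² = 77/6460, sgn -1
B: Δ = 6!·4!·10!/21! = 1/814773960; Racah Σ t=0..2: t=0:+1/348364800 t=1:−1/174182400 t=2:+1/1045094400 = -1/522547200; ⇒ 3j(5 8 7; 2 -6 4)² = 11/1938, sgn +1
I_A²/I_B² = (77/6460)/(11/1938) = 21/10

21/10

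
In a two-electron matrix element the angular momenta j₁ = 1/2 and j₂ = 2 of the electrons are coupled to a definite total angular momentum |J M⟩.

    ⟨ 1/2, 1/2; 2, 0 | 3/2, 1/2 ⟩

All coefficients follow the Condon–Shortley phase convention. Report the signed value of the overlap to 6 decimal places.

triangle: 1!·0!·3!/5! = 6/120
(j±m)!: 1!·0!·2!·2!·2!·1! = 8
prefactor² = (2J+1)·Δ·N² = 8/5
  k=0: +1/(0!·1!·0!·2!·0!·1!) = 1/2
Σ = 1/2  ⇒  CG² = 8/5·(1/2)² = 2/5
CG = +√(2/5) = +0.632456

+√(2/5) = +0.632456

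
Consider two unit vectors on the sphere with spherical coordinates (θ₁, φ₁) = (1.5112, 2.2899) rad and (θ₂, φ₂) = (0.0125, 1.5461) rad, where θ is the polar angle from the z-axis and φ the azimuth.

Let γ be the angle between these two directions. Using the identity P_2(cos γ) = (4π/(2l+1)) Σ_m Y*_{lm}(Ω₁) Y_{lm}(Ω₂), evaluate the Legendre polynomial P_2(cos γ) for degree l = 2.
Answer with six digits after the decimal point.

-0.492913

Term-by-term m-sum for l=2 (normalisation 4π/5 = 2.513274):
  m=-2: (-0.050885-0.381526i) × (-0.000060-0.000003i) = +0.000002+0.000023i  (running Σ = +0.000002+0.000023i)
  m=-1: (-0.030256+0.034559i) × (+0.000238-0.009653i) = +0.000326+0.000300i  (running Σ = +0.000328+0.000323i)
  m=0: (-0.312035-0.000000i) × (+0.630635+0.000000i) = -0.196780-0.000000i  (running Σ = -0.196452+0.000323i)
  m=1: (+0.030256+0.034559i) × (-0.000238-0.009653i) = +0.000326-0.000300i  (running Σ = -0.196126+0.000023i)
  m=2: (-0.050885+0.381526i) × (-0.000060+0.000003i) = +0.000002-0.000023i  (running Σ = -0.196124-0.000000i)
Total Σ_m = -0.196124-0.000000i. Multiply by 2.513274: -0.492913-0.000000i. P_2(cos γ) = -0.492913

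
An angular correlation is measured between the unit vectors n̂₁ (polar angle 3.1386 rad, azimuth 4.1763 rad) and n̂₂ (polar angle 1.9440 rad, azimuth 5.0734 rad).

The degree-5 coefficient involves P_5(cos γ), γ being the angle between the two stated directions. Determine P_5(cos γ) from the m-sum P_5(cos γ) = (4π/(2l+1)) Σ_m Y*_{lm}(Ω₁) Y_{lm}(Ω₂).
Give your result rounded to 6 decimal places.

0.308660

Summing Y*_{l m}(θ₁,φ₁)·Y_{l m}(θ₂,φ₂) over m ∈ [−5, 5]; prefactor 4π/(2·5+1) = 1.142397:
  m=-5: (-0.000000+0.000000i) × (+0.316043-0.075420i) = -0.000000+0.000000i  (running Σ = -0.000000+0.000000i)
  m=-4: (+0.000000+0.000000i) × (-0.050858+0.399085i) = -0.000000+0.000000i  (running Σ = -0.000000+0.000000i)
  m=-3: (+0.000000-0.000000i) × (-0.048459-0.025709i) = -0.000000-0.000000i  (running Σ = -0.000000-0.000000i)
  m=-2: (+0.000015-0.000027i) × (-0.241731+0.212881i) = +0.000002+0.000010i  (running Σ = +0.000002+0.000010i)
  m=-1: (-0.003916-0.006592i) × (-0.051615-0.136707i) = -0.000699+0.000876i  (running Σ = -0.000697+0.000885i)
  m=0: (-0.935540-0.000000i) × (-0.290292+0.000000i) = +0.271580+0.000000i  (running Σ = +0.270883+0.000885i)
  m=1: (+0.003916-0.006592i) × (+0.051615-0.136707i) = -0.000699-0.000876i  (running Σ = +0.270184+0.000010i)
  m=2: (+0.000015+0.000027i) × (-0.241731-0.212881i) = +0.000002-0.000010i  (running Σ = +0.270186-0.000000i)
  m=3: (-0.000000-0.000000i) × (+0.048459-0.025709i) = -0.000000+0.000000i  (running Σ = +0.270186+0.000000i)
  m=4: (+0.000000-0.000000i) × (-0.050858-0.399085i) = -0.000000-0.000000i  (running Σ = +0.270186+0.000000i)
  m=5: (+0.000000+0.000000i) × (-0.316043-0.075420i) = -0.000000-0.000000i  (running Σ = +0.270186+0.000000i)
Σ over m = +0.270186+0.000000i; ×(4π/11) → +0.308660+0.000000i. Real part: 0.308660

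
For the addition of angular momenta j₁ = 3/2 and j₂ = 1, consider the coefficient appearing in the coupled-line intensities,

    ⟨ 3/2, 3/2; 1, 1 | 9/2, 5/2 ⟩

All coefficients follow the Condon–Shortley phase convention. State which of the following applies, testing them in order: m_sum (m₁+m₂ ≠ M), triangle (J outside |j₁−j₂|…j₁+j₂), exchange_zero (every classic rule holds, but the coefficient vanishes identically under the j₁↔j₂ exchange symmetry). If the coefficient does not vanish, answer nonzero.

triangle

m-sum: m₁+m₂ = 3/2+1 = 5/2, M = 5/2  ✓
triangle: need |j₁−j₂| ≤ J ≤ j₁+j₂, i.e. J ∈ [1/2, 5/2]; J = 9/2 is outside ✗ ⇒ coefficient is 0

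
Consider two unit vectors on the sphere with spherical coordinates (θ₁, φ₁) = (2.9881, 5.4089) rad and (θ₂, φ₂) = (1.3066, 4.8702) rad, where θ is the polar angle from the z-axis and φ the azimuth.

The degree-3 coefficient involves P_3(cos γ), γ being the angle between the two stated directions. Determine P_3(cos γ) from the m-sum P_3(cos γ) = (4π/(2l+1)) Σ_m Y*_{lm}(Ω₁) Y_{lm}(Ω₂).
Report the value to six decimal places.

Expand P_3 via completeness: Σ_{m} conj(Y_{3,m}) at Ω₁ times Y_{3,m} at Ω₂ —
  m=-3: Y*=-0.00129 - 0.00074j  Y=-0.17111 - 0.33401j  product -0.00003 + 0.00056j
  m=-2: Y*=0.00417 + 0.02324j  Y=-0.23639 + 0.07719j  product -0.00278 - 0.00517j
  m=-1: Y*=0.12309 - 0.14718j  Y=-0.03231 - 0.20305j  product -0.03386 - 0.02024j
  m=+0: Y*=-0.69447 + 0.00000j  Y=-0.25912 + 0.00000j  product 0.17995 + 0.00000j
  m=+1: Y*=-0.12309 - 0.14718j  Y=0.03231 - 0.20305j  product -0.03386 + 0.02024j
  m=+2: Y*=0.00417 - 0.02324j  Y=-0.23639 - 0.07719j  product -0.00278 + 0.00517j
  m=+3: Y*=0.00129 - 0.00074j  Y=0.17111 - 0.33401j  product -0.00003 - 0.00056j
Accumulated sum 0.10662 + 0.00000j; after 4π/(2l+1) scaling, 0.19140 + 0.00000j ⇒ P_3 = 0.191400

0.191400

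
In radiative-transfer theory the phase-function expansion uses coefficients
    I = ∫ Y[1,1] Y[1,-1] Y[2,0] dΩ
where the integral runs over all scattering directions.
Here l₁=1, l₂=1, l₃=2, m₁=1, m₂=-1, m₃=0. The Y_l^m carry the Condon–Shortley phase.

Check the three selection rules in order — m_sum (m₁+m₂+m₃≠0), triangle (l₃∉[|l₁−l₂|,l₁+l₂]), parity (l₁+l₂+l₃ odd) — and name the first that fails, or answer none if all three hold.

none

azimuthal sum: 1 − 1 + 0 = 0  ✓
0 ≤ 2 ≤ 2 (triangle on l)  ✓
L = 1 + 1 + 2 = 4 (even)  ✓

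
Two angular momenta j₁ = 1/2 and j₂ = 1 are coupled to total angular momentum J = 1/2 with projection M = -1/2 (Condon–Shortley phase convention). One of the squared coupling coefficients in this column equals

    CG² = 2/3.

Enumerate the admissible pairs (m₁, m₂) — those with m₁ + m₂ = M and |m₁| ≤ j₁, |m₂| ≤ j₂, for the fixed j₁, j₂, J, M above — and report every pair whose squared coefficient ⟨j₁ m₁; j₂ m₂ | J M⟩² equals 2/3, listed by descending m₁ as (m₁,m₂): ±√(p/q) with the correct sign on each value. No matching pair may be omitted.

(1/2,-1): +√(2/3)

Admissible pairs with m₁+m₂ = M = -1/2: (-1/2,0), (1/2,-1)
  (m₁,m₂)=(1/2,-1): CG² = 2/3, CG = +√(2/3)   ← matches the target
  (m₁,m₂)=(-1/2,0): CG² = 1/3, CG = −√(1/3)
Pairs with CG² = 2/3: (1/2,-1): +√(2/3)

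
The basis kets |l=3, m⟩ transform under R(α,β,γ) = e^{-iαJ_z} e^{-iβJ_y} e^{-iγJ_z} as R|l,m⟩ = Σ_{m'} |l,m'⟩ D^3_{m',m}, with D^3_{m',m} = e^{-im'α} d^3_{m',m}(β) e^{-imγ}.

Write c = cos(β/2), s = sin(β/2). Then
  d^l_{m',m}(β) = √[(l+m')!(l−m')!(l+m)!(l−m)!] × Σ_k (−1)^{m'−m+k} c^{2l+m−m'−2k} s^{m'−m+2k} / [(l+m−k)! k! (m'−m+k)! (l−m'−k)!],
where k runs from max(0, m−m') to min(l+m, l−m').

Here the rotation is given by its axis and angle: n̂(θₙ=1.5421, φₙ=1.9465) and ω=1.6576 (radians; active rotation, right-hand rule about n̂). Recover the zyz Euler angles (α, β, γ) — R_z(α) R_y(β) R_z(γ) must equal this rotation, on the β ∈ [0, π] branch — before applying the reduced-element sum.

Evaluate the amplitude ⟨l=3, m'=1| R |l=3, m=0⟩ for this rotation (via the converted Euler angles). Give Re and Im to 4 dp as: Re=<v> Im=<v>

Axis–angle → zyz. n̂ = (sinθₙcosφₙ, sinθₙsinφₙ, cosθₙ) = (-0.366776, +0.929867, +0.028692), ω = 1.6576.
R = I cosω + sinω [n̂]ₓ + (1−cosω) n̂n̂ᵀ gives
  R = [+0.059493, -0.399205, +0.914930; -0.342036, +0.852918, +0.394388; -0.937802, -0.336402, -0.085800]
β = atan2(√(R₁₃²+R₂₃²), R₃₃) = 1.656702; α = atan2(R₂₃, R₁₃) mod 2π = 0.406991; γ = atan2(R₃₂, −R₃₁) mod 2π = 5.938769
Split into d^3_{1,0}(β=1.6567) × two z-phases.
c=cos(1.656702/2)=0.676092, s=sin(1.656702/2)=0.736818; N=√[24·2·6·6]=41.569219
k: max(0,(0)−(1))=0 … min(3+(0),3−(1))=2
  k=0: (−1)^1·41.5692/(12)·0.6761^5·0.7368^1 = -0.360561
  k=1: (−1)^2·41.5692/(4)·0.6761^3·0.7368^3 = +1.284720
  k=2: (−1)^3·41.5692/(12)·0.6761^1·0.7368^5 = -0.508623
d^3_{1,0}(1.6567) = -0.360561 +1.284720 -0.508623 = +0.415536
Phases: e^{-i·(1)·0.4070}=+0.918316-0.395848i, e^{-i·(0)·5.9388}=+1.000000+0.000000i ⇒ D=+0.381594-0.164489i

Re=0.3816 Im=-0.1645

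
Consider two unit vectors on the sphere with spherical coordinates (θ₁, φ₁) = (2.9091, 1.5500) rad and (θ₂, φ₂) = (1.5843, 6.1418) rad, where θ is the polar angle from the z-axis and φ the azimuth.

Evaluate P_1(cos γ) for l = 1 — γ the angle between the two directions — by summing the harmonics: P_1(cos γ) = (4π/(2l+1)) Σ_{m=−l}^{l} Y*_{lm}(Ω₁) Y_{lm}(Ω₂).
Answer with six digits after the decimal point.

-0.014574

Addition theorem: P_1(cos γ) = (4π/3) Σ_m Y*_{lm}(Ω₁) Y_{lm}(Ω₂), m = −1…1:
  m=-1: Y*=0.00166 + 0.07959j  Y=0.34202 + 0.04868j  product -0.00331 + 0.02730j
  m=+0: Y*=-0.47546 + 0.00000j  Y=-0.00660 + 0.00000j  product 0.00314 + 0.00000j
  m=+1: Y*=-0.00166 + 0.07959j  Y=-0.34202 + 0.04868j  product -0.00331 - 0.02730j
Accumulated sum -0.00348 + 0.00000j; after 4π/(2l+1) scaling, -0.01457 + 0.00000j ⇒ P_1 = -0.014574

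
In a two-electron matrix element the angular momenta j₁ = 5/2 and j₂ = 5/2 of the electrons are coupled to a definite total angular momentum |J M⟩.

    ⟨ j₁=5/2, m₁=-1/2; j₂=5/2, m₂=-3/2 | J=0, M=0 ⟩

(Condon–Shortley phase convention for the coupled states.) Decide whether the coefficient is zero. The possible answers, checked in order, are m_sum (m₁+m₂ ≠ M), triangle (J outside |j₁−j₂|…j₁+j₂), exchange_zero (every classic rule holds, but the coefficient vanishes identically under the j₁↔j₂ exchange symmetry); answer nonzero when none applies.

m_sum

m-sum: m₁+m₂ = -1/2+(-3/2) = -2, M = 0  ✗ ⇒ coefficient is 0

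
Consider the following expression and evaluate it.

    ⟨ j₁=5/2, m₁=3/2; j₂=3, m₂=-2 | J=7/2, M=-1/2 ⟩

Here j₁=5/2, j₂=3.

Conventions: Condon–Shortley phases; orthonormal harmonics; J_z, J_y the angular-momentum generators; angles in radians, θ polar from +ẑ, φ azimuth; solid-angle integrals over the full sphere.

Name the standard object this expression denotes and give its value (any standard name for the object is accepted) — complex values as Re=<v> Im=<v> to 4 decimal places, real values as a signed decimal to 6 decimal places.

This is a Clebsch–Gordan (vector-coupling) coefficient.
triangle: 2!×3!×4!/10! = 288/3628800
(j±m)!: 4!×1!×1!×5!×3!×4! = 414720
prefactor² = (2J+1)×Δ×N² = 9216/35
  k=0: +1/(0!×2!×1!×1!×2!×3!) = 1/24
  k=1: −1/(1!×1!×0!×0!×3!×4!) = -1/144
Σ = 5/144  ⇒  CG² = 9216/35×(5/144)² = 20/63
CG = +√(20/63) = +0.563436

Clebsch–Gordan coefficient, +√(20/63) ≈ +0.563436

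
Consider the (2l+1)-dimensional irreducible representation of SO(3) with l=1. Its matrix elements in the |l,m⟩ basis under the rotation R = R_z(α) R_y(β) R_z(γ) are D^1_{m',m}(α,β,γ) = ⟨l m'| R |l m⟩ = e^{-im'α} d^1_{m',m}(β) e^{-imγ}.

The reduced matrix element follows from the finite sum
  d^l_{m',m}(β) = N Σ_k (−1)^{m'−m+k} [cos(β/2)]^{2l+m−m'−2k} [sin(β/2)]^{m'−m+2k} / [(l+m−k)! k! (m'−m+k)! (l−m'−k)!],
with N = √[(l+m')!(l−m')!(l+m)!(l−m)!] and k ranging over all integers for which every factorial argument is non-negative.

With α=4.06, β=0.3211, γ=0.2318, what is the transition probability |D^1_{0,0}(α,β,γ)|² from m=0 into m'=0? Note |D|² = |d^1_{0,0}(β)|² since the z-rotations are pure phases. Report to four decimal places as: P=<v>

P=0.9004

Split into d^1_{0,0}(β=0.3211) × two z-phases.
Half-angle: c=0.987140, s=0.159861. N=√(1·1·1·1)=1.000000
Admissible k: 0..1 (factorial args all ≥0)
  k=0: (−1)^0·1.0000/(1)·0.9871^2·0.1599^0 = +0.974444
  k=1: (−1)^1·1.0000/(1)·0.9871^0·0.1599^2 = -0.025556
d^1_{0,0}(0.3211) = +0.974444 -0.025556 = +0.948889
|D^1_{0,0}|² = |d^1_{0,0}(β)|² = (+0.948889)² = 0.900390 (the z-rotation phases have unit modulus)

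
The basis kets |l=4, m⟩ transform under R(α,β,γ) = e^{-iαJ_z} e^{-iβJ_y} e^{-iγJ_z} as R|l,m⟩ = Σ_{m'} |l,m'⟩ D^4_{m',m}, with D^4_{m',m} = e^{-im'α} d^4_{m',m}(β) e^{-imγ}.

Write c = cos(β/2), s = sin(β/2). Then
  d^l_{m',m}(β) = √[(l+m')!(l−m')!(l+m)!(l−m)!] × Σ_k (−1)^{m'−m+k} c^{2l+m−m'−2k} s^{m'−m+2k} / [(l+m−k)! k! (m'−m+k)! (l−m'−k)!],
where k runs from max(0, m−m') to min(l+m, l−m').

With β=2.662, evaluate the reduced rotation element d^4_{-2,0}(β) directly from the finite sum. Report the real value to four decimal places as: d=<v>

d^4_{-2,0}(β=2.6620) via the finite sum:
c=cos(2.662000/2)=0.237505, s=sin(2.662000/2)=0.971386; N=√[2·720·24·24]=910.735966
k: max(0,(0)−(-2))=2 … min(4+(0),4−(-2))=4
  k=2: (−1)^0·910.7360/(96)·0.2375^6·0.9714^2 = +0.001607
  k=3: (−1)^1·910.7360/(36)·0.2375^4·0.9714^4 = -0.071672
  k=4: (−1)^2·910.7360/(96)·0.2375^2·0.9714^6 = +0.449591
d^4_{-2,0}(2.6620) = +0.001607 -0.071672 +0.449591 = +0.379526

d=0.3795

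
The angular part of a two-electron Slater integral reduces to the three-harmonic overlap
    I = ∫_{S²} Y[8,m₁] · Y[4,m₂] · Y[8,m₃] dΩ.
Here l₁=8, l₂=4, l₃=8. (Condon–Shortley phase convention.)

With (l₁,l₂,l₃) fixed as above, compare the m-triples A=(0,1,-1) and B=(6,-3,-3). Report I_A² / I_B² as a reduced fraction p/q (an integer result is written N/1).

5/117

Same 8,4,8: normalisation and zero-m 3j drop out of the ratio.
A: Δ: 4! 12! 4! / 21! → 1/185175900; sum: t=1:−1/87091200 t=2:+1/12441600 t=3:−1/14515200 t=4:+1/139345920 = 1/139345920; 3j²(8 4 8; 0 1 -1) = Δ·Π!·Σ² = 5/8398  (sign -1)
B: Δ: 4! 12! 4! / 21! → 1/185175900; sum: t=0:+1/1045094400 t=1:−1/5748019200 = 1/1277337600; 3j²(8 4 8; 6 -3 -3) = Δ·Π!·Σ² = 9/646  (sign -1)
I_A²/I_B² = (5/8398)/(9/646) = 5/117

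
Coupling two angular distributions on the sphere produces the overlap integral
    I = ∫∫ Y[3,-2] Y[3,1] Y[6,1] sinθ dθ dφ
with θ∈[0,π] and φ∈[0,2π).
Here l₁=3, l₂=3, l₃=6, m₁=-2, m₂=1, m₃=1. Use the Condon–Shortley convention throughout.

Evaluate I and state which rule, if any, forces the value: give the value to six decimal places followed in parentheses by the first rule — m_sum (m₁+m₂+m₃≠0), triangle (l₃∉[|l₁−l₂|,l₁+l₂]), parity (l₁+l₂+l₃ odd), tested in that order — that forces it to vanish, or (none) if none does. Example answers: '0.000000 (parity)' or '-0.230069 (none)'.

-0.121471 (none)

Rules hold: Σm=0, L=12 even, 0≤6≤6.
N = 7·7·13 = 637
Δ = 0!·6!·6!/13! = 1/12012
Racah Σ t=0..0: t=0:+1/1296 = 1/1296
⇒ 3j(3 3 6; 0 0 0)² = 100/3003, sgn +1
Racah Σ t=0..0: t=0:+1/5760 = 1/5760
⇒ 3j(3 3 6; -2 1 1)² = 5/572, sgn -1
4πI² = N·(3j₀)²·(3jₘ)² = 875/4719
I = -1·√(0.185421/4π) = -0.12147142
No selection rule forces the value: the integral is nonzero (none).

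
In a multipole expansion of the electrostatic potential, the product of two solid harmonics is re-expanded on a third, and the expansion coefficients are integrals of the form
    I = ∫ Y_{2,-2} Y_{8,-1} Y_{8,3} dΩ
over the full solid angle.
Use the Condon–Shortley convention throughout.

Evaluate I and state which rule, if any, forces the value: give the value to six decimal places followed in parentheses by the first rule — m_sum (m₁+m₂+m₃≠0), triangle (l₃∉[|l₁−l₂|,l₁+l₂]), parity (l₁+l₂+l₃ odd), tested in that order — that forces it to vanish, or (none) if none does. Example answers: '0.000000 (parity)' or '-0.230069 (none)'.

0.184248 (none)

m-sum 0 ✓  L=18 even ✓  6≤8≤10 ✓
Π(2lᵢ+1) = 5×17×17 = 1445
triangle coeff Δ(2,8,8) = 1/348840
Σ_t [0,2]: t=0:+1/116121600 t=1:−1/25401600 t=2:+1/116121600 = -1/45158400
(3j)²=24/1615 [(2 8 8; 0 0 0)], sign=-1
Σ_t [2,2]: t=2:+1/174182400 = 1/174182400
(3j)²=77/3876 [(2 8 8; -2 -1 3)], sign=-1
⇒ 4πI² = 154/361
I = (+1)√(154/361/(4π)) = 0.18424759
No selection rule forces the value: the integral is nonzero (none).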